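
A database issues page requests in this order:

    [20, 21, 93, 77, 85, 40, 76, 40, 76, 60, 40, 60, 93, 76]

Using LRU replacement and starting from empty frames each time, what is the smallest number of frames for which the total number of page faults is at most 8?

f=1: 14 faults
f=2: 11 faults
f=3: 10 faults
f=4: 9 faults
f=5: 9 faults
f=6: 8 faults
f=7: 8 faults
f=8: 8 faults
Smallest f with faults ≤ 8 is 6.

6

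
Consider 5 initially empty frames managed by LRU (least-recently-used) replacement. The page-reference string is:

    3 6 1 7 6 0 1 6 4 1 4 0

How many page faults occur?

6

3 -> fault, frames [3]
6 -> fault, frames [3, 6]
1 -> fault, frames [3, 6, 1]
7 -> fault, frames [3, 6, 1, 7]
6 -> hit
0 -> fault, frames [3, 1, 7, 6, 0]
1 -> hit
6 -> hit
4 -> fault, evict 3, frames [7, 0, 1, 6, 4]
1 -> hit
4 -> hit
0 -> hit
Page faults: 6.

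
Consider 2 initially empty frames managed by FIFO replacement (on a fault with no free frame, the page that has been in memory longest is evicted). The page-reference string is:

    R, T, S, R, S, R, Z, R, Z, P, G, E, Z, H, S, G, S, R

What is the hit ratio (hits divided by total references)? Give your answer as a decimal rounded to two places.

0.28

R -> fault, frames {R}
T -> fault, frames {R,T}
S -> fault, evict R, frames {T,S}
R -> fault, evict T, frames {S,R}
S -> hit
R -> hit
Z -> fault, evict S, frames {R,Z}
R -> hit
Z -> hit
P -> fault, evict R, frames {Z,P}
G -> fault, evict Z, frames {P,G}
E -> fault, evict P, frames {G,E}
Z -> fault, evict G, frames {E,Z}
H -> fault, evict E, frames {Z,H}
S -> fault, evict Z, frames {H,S}
G -> fault, evict H, frames {S,G}
S -> hit
R -> fault, evict S, frames {G,R}
Hits: 5 of 18 references → 5/18 = 0.2778.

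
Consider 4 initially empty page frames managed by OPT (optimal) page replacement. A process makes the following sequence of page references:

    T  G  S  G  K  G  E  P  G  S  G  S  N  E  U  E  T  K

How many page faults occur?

10

T -> miss, frames (T)
G -> miss, frames (T G)
S -> miss, frames (T G S)
G -> hit
K -> miss, frames (T G S K)
G -> hit
E -> miss, evict K, frames (T G S E)
P -> miss, evict T, frames (G S E P)
G -> hit
S -> hit
G -> hit
S -> hit
N -> miss, evict P, frames (G S E N)
E -> hit
U -> miss, evict N, frames (G S E U)
E -> hit
T -> miss, evict U, frames (G S E T)
K -> miss, evict T, frames (G S E K)
Page faults: 10.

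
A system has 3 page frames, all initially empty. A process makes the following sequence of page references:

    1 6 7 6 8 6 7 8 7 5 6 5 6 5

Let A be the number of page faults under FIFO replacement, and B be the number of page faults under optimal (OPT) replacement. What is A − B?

1

Under FIFO: F F F . F . . . . F F . . . → 6 faults.
Under OPT: F F F . F . . . . F . . . . → 5 faults.
A − B = 6 − 5 = 1.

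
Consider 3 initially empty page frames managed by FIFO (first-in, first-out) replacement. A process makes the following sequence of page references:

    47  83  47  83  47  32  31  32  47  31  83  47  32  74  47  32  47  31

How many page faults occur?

10

47 → fault, frames {47}
83 → fault, frames {47,83}
47 → hit
83 → hit
47 → hit
32 → fault, frames {47,83,32}
31 → fault, evict 47, frames {83,32,31}
32 → hit
47 → fault, evict 83, frames {32,31,47}
31 → hit
83 → fault, evict 32, frames {31,47,83}
47 → hit
32 → fault, evict 31, frames {47,83,32}
74 → fault, evict 47, frames {83,32,74}
47 → fault, evict 83, frames {32,74,47}
32 → hit
47 → hit
31 → fault, evict 32, frames {74,47,31}
Page faults: 10.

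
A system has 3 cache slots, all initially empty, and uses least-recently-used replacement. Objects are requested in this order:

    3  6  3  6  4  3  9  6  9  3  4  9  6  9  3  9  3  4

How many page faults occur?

3 → miss, frames {3}
6 → miss, frames {3,6}
3 → hit
6 → hit
4 → miss, frames {3,6,4}
3 → hit
9 → miss, evict 6, frames {4,3,9}
6 → miss, evict 4, frames {3,9,6}
9 → hit
3 → hit
4 → miss, evict 6, frames {9,3,4}
9 → hit
6 → miss, evict 3, frames {4,9,6}
9 → hit
3 → miss, evict 4, frames {6,9,3}
9 → hit
3 → hit
4 → miss, evict 6, frames {9,3,4}
Page faults: 9.

9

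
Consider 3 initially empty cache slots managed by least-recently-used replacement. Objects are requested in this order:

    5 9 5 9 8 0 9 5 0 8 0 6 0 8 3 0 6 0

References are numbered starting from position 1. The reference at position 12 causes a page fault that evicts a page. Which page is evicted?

5

pos 1: 5: fault, frames {5}
pos 2: 9: fault, frames {5,9}
pos 3: 5: hit
pos 4: 9: hit
pos 5: 8: fault, frames {5,9,8}
pos 6: 0: fault, evict 5, frames {9,8,0}
pos 7: 9: hit
pos 8: 5: fault, evict 8, frames {0,9,5}
pos 9: 0: hit
pos 10: 8: fault, evict 9, frames {5,0,8}
pos 11: 0: hit
pos 12: 6: fault, evict 5, frames {8,0,6}
At position 12, page 5 is evicted.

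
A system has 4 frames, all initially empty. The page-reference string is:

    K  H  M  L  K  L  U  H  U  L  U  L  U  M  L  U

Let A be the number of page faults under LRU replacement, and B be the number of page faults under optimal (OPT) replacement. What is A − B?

2

Under LRU: F F F F . . F F . . . . . F . . → 7 faults.
Under OPT: F F F F . . F . . . . . . . . . → 5 faults.
A − B = 7 − 5 = 2.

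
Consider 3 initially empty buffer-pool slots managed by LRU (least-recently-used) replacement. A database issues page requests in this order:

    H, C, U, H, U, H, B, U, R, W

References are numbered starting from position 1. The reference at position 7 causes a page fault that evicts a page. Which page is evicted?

C

pos 1: H: fault, frames {H}
pos 2: C: fault, frames {H,C}
pos 3: U: fault, frames {H,C,U}
pos 4: H: hit
pos 5: U: hit
pos 6: H: hit
pos 7: B: fault, evict C, frames {U,H,B}
At position 7, page C is evicted.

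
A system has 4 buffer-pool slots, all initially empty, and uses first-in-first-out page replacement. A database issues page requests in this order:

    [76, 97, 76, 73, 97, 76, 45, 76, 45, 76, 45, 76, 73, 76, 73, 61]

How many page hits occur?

76: fault, frames (76)
97: fault, frames (76 97)
76: hit
73: fault, frames (76 97 73)
97: hit
76: hit
45: fault, frames (76 97 73 45)
76: hit
45: hit
76: hit
45: hit
76: hit
73: hit
76: hit
73: hit
61: fault, evict 76, frames (97 73 45 61)
Hits: 11.

11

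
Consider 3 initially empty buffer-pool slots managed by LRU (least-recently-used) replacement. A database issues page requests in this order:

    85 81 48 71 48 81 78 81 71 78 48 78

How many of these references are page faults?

7

85 -> fault, frames [85]
81 -> fault, frames [85, 81]
48 -> fault, frames [85, 81, 48]
71 -> fault, evict 85, frames [81, 48, 71]
48 -> hit
81 -> hit
78 -> fault, evict 71, frames [48, 81, 78]
81 -> hit
71 -> fault, evict 48, frames [78, 81, 71]
78 -> hit
48 -> fault, evict 81, frames [71, 78, 48]
78 -> hit
Page faults: 7.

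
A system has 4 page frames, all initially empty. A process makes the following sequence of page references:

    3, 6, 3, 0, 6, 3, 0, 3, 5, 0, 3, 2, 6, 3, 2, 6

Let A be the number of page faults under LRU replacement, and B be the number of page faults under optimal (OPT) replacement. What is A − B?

Under LRU: F F . F . . . . F . . F F . . . → 6 faults.
Under OPT: F F . F . . . . F . . F . . . . → 5 faults.
A − B = 6 − 5 = 1.

1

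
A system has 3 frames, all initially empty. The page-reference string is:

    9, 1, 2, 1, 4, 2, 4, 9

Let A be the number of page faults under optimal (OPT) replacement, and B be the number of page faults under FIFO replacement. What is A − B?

-1

Under OPT: F F F . F . . . → 4 faults.
Under FIFO: F F F . F . . F → 5 faults.
A − B = 4 − 5 = -1.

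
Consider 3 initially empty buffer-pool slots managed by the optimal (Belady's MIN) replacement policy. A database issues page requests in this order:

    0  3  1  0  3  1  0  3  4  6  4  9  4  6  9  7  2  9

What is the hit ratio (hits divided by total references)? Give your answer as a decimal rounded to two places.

0.56

0 -> miss, frames (0)
3 -> miss, frames (0 3)
1 -> miss, frames (0 3 1)
0 -> hit
3 -> hit
1 -> hit
0 -> hit
3 -> hit
4 -> miss, evict 1, frames (0 3 4)
6 -> miss, evict 3, frames (0 4 6)
4 -> hit
9 -> miss, evict 0, frames (4 6 9)
4 -> hit
6 -> hit
9 -> hit
7 -> miss, evict 6, frames (4 9 7)
2 -> miss, evict 7, frames (4 9 2)
9 -> hit
Hits: 10 of 18 references → 10/18 = 0.5556.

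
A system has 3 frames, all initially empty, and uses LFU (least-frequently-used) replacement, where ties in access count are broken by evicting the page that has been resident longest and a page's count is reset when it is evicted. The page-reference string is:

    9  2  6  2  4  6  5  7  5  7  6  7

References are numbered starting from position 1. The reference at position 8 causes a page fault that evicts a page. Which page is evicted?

5

pos 1: 9: miss, frames {9}
pos 2: 2: miss, frames {9,2}
pos 3: 6: miss, frames {9,2,6}
pos 4: 2: hit
pos 5: 4: miss, evict 9, frames {2,6,4}
pos 6: 6: hit
pos 7: 5: miss, evict 4, frames {2,6,5}
pos 8: 7: miss, evict 5, frames {2,6,7}
At position 8, page 5 is evicted.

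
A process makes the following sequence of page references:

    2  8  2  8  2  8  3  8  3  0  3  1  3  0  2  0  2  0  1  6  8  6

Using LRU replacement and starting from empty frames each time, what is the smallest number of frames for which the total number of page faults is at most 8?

f=1: 22 faults
f=2: 10 faults
f=3: 9 faults
f=4: 8 faults
f=5: 7 faults
f=6: 6 faults
Smallest f with faults ≤ 8 is 4.

4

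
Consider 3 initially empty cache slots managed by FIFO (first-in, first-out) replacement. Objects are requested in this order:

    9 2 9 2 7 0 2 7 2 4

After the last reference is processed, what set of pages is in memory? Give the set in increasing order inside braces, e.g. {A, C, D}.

{0, 4, 7}

9: miss, frames {9}
2: miss, frames {9,2}
9: hit
2: hit
7: miss, frames {9,2,7}
0: miss, evict 9, frames {2,7,0}
2: hit
7: hit
2: hit
4: miss, evict 2, frames {7,0,4}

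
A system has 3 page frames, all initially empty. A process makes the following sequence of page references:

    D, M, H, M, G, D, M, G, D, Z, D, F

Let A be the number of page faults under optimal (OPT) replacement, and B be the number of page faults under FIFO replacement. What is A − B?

Under OPT: F F F . F . . . . F . F → 6 faults.
Under FIFO: F F F . F F F . . F . F → 8 faults.
A − B = 6 − 8 = -2.

-2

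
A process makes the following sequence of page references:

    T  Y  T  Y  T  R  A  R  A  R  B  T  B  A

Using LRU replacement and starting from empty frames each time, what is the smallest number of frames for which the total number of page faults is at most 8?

f=1: 14 faults
f=2: 7 faults
f=3: 7 faults
f=4: 5 faults
f=5: 5 faults
Smallest f with faults ≤ 8 is 2.

2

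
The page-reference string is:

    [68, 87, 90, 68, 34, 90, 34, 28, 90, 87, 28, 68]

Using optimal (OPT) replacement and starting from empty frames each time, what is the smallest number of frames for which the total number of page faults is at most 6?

f=1: 12 faults
f=2: 7 faults
f=3: 6 faults
f=4: 5 faults
f=5: 5 faults
Smallest f with faults ≤ 6 is 3.

3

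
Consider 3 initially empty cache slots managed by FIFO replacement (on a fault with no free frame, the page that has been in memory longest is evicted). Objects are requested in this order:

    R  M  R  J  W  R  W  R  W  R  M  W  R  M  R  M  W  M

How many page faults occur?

6

R: fault, frames {R}
M: fault, frames {R,M}
R: hit
J: fault, frames {R,M,J}
W: fault, evict R, frames {M,J,W}
R: fault, evict M, frames {J,W,R}
W: hit
R: hit
W: hit
R: hit
M: fault, evict J, frames {W,R,M}
W: hit
R: hit
M: hit
R: hit
M: hit
W: hit
M: hit
Page faults: 6.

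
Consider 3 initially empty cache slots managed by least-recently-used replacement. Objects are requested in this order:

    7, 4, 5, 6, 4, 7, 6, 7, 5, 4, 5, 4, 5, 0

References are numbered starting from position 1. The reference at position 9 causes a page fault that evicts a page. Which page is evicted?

4

pos 1: 7 → fault, frames (7)
pos 2: 4 → fault, frames (7 4)
pos 3: 5 → fault, frames (7 4 5)
pos 4: 6 → fault, evict 7, frames (4 5 6)
pos 5: 4 → hit
pos 6: 7 → fault, evict 5, frames (6 4 7)
pos 7: 6 → hit
pos 8: 7 → hit
pos 9: 5 → fault, evict 4, frames (6 7 5)
At position 9, page 4 is evicted.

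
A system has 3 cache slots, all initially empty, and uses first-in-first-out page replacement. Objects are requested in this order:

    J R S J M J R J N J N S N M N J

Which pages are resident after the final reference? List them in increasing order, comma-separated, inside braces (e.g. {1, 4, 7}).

J -> miss, frames {J}
R -> miss, frames {J,R}
S -> miss, frames {J,R,S}
J -> hit
M -> miss, evict J, frames {R,S,M}
J -> miss, evict R, frames {S,M,J}
R -> miss, evict S, frames {M,J,R}
J -> hit
N -> miss, evict M, frames {J,R,N}
J -> hit
N -> hit
S -> miss, evict J, frames {R,N,S}
N -> hit
M -> miss, evict R, frames {N,S,M}
N -> hit
J -> miss, evict N, frames {S,M,J}

{J, M, S}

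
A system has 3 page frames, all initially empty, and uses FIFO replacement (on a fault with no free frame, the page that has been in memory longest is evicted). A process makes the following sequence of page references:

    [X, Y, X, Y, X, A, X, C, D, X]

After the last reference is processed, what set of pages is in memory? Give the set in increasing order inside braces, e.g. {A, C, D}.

X: fault, frames [X]
Y: fault, frames [X, Y]
X: hit
Y: hit
X: hit
A: fault, frames [X, Y, A]
X: hit
C: fault, evict X, frames [Y, A, C]
D: fault, evict Y, frames [A, C, D]
X: fault, evict A, frames [C, D, X]

{C, D, X}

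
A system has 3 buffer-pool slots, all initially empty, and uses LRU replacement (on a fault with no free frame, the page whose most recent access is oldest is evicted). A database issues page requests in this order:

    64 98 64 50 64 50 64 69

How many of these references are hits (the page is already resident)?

4

64 -> fault, frames {64}
98 -> fault, frames {64,98}
64 -> hit
50 -> fault, frames {98,64,50}
64 -> hit
50 -> hit
64 -> hit
69 -> fault, evict 98, frames {50,64,69}
Hits: 4.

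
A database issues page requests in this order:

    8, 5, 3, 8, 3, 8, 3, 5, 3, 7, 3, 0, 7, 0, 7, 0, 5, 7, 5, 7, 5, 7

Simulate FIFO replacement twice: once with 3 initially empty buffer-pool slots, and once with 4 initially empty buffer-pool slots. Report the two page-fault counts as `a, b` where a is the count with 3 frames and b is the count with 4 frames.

6, 5

3 frames: F F F . . . . . . F . F . . . . F . . . . . → 6 faults.
4 frames: F F F . . . . . . F . F . . . . . . . . . . → 5 faults.
5 < 6: adding a frame reduced faults, as is typical.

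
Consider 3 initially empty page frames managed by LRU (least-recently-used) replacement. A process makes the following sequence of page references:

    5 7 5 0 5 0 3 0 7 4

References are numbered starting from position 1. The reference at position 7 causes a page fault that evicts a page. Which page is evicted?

7

pos 1: 5 -> miss, frames {5}
pos 2: 7 -> miss, frames {5,7}
pos 3: 5 -> hit
pos 4: 0 -> miss, frames {7,5,0}
pos 5: 5 -> hit
pos 6: 0 -> hit
pos 7: 3 -> miss, evict 7, frames {5,0,3}
At position 7, page 7 is evicted.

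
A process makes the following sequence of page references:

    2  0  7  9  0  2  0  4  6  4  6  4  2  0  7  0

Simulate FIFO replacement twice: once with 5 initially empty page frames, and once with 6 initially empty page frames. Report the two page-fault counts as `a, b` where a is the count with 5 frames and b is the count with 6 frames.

9, 6

5 frames: F F F F . . . F F . . . F F F . → 9 faults.
6 frames: F F F F . . . F F . . . . . . . → 6 faults.
6 < 9: adding a frame reduced faults, as is typical.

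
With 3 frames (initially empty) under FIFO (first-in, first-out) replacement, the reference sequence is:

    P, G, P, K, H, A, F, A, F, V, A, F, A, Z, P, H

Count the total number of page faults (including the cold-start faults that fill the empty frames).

10

P -> miss, frames [P]
G -> miss, frames [P, G]
P -> hit
K -> miss, frames [P, G, K]
H -> miss, evict P, frames [G, K, H]
A -> miss, evict G, frames [K, H, A]
F -> miss, evict K, frames [H, A, F]
A -> hit
F -> hit
V -> miss, evict H, frames [A, F, V]
A -> hit
F -> hit
A -> hit
Z -> miss, evict A, frames [F, V, Z]
P -> miss, evict F, frames [V, Z, P]
H -> miss, evict V, frames [Z, P, H]
Page faults: 10.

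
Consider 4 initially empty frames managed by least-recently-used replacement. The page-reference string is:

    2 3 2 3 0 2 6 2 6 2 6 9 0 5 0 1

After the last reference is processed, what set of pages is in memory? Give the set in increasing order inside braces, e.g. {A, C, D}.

{0, 1, 5, 9}

2 -> fault, frames (2)
3 -> fault, frames (2 3)
2 -> hit
3 -> hit
0 -> fault, frames (2 3 0)
2 -> hit
6 -> fault, frames (3 0 2 6)
2 -> hit
6 -> hit
2 -> hit
6 -> hit
9 -> fault, evict 3, frames (0 2 6 9)
0 -> hit
5 -> fault, evict 2, frames (6 9 0 5)
0 -> hit
1 -> fault, evict 6, frames (9 5 0 1)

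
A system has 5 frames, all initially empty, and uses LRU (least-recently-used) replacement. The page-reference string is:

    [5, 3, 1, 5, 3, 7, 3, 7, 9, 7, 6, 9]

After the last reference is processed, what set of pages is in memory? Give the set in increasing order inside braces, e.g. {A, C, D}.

{3, 5, 6, 7, 9}

5 -> miss, frames [5]
3 -> miss, frames [5, 3]
1 -> miss, frames [5, 3, 1]
5 -> hit
3 -> hit
7 -> miss, frames [1, 5, 3, 7]
3 -> hit
7 -> hit
9 -> miss, frames [1, 5, 3, 7, 9]
7 -> hit
6 -> miss, evict 1, frames [5, 3, 9, 7, 6]
9 -> hit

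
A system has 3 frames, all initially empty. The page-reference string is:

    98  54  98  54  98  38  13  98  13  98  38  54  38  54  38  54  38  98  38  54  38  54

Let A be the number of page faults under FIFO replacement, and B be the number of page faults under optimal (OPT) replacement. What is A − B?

Under FIFO: F F . . . F F F . . . F F . . . . . . . . . → 7 faults.
Under OPT: F F . . . F F . . . . F . . . . . . . . . . → 5 faults.
A − B = 7 − 5 = 2.

2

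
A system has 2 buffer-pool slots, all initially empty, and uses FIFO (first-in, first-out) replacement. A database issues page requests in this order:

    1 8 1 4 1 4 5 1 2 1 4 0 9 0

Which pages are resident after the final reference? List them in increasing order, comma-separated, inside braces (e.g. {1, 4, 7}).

1 → miss, frames (1)
8 → miss, frames (1 8)
1 → hit
4 → miss, evict 1, frames (8 4)
1 → miss, evict 8, frames (4 1)
4 → hit
5 → miss, evict 4, frames (1 5)
1 → hit
2 → miss, evict 1, frames (5 2)
1 → miss, evict 5, frames (2 1)
4 → miss, evict 2, frames (1 4)
0 → miss, evict 1, frames (4 0)
9 → miss, evict 4, frames (0 9)
0 → hit

{0, 9}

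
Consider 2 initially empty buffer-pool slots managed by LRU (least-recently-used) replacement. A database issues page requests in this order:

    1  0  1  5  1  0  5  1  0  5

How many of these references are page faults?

1 → miss, frames (1)
0 → miss, frames (1 0)
1 → hit
5 → miss, evict 0, frames (1 5)
1 → hit
0 → miss, evict 5, frames (1 0)
5 → miss, evict 1, frames (0 5)
1 → miss, evict 0, frames (5 1)
0 → miss, evict 5, frames (1 0)
5 → miss, evict 1, frames (0 5)
Page faults: 8.

8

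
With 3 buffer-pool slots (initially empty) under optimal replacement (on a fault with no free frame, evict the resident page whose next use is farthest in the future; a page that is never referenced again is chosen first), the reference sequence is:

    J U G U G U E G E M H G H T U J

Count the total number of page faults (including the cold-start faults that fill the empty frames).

8

J -> fault, frames {J}
U -> fault, frames {J,U}
G -> fault, frames {J,U,G}
U -> hit
G -> hit
U -> hit
E -> fault, evict J, frames {U,G,E}
G -> hit
E -> hit
M -> fault, evict E, frames {U,G,M}
H -> fault, evict M, frames {U,G,H}
G -> hit
H -> hit
T -> fault, evict H, frames {U,G,T}
U -> hit
J -> fault, evict T, frames {U,G,J}
Page faults: 8.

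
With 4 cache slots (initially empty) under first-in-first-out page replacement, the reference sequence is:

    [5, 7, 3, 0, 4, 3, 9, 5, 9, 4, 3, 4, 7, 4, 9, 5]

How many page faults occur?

12

5: fault, frames (5)
7: fault, frames (5 7)
3: fault, frames (5 7 3)
0: fault, frames (5 7 3 0)
4: fault, evict 5, frames (7 3 0 4)
3: hit
9: fault, evict 7, frames (3 0 4 9)
5: fault, evict 3, frames (0 4 9 5)
9: hit
4: hit
3: fault, evict 0, frames (4 9 5 3)
4: hit
7: fault, evict 4, frames (9 5 3 7)
4: fault, evict 9, frames (5 3 7 4)
9: fault, evict 5, frames (3 7 4 9)
5: fault, evict 3, frames (7 4 9 5)
Page faults: 12.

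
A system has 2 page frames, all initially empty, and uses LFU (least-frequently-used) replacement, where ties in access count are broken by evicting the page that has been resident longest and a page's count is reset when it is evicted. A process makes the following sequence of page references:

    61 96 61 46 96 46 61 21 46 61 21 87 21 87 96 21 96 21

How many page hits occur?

61 → fault, frames [61]
96 → fault, frames [61, 96]
61 → hit
46 → fault, evict 96, frames [61, 46]
96 → fault, evict 46, frames [61, 96]
46 → fault, evict 96, frames [61, 46]
61 → hit
21 → fault, evict 46, frames [61, 21]
46 → fault, evict 21, frames [61, 46]
61 → hit
21 → fault, evict 46, frames [61, 21]
87 → fault, evict 21, frames [61, 87]
21 → fault, evict 87, frames [61, 21]
87 → fault, evict 21, frames [61, 87]
96 → fault, evict 87, frames [61, 96]
21 → fault, evict 96, frames [61, 21]
96 → fault, evict 21, frames [61, 96]
21 → fault, evict 96, frames [61, 21]
Hits: 3.

3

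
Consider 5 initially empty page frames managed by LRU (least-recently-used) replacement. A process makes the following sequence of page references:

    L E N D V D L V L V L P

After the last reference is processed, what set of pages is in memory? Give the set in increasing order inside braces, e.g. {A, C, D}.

L: fault, frames {L}
E: fault, frames {L,E}
N: fault, frames {L,E,N}
D: fault, frames {L,E,N,D}
V: fault, frames {L,E,N,D,V}
D: hit
L: hit
V: hit
L: hit
V: hit
L: hit
P: fault, evict E, frames {N,D,V,L,P}

{D, L, N, P, V}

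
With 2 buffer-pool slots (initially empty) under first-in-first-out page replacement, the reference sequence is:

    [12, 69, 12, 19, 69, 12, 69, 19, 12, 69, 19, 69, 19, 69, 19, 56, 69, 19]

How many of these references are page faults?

12 -> fault, frames (12)
69 -> fault, frames (12 69)
12 -> hit
19 -> fault, evict 12, frames (69 19)
69 -> hit
12 -> fault, evict 69, frames (19 12)
69 -> fault, evict 19, frames (12 69)
19 -> fault, evict 12, frames (69 19)
12 -> fault, evict 69, frames (19 12)
69 -> fault, evict 19, frames (12 69)
19 -> fault, evict 12, frames (69 19)
69 -> hit
19 -> hit
69 -> hit
19 -> hit
56 -> fault, evict 69, frames (19 56)
69 -> fault, evict 19, frames (56 69)
19 -> fault, evict 56, frames (69 19)
Page faults: 12.

12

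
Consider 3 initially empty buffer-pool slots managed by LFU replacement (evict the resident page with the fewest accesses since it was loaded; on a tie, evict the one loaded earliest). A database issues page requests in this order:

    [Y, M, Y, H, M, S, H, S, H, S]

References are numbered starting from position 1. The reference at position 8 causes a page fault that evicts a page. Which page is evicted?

H

pos 1: Y -> fault, frames (Y)
pos 2: M -> fault, frames (Y M)
pos 3: Y -> hit
pos 4: H -> fault, frames (Y M H)
pos 5: M -> hit
pos 6: S -> fault, evict H, frames (Y M S)
pos 7: H -> fault, evict S, frames (Y M H)
pos 8: S -> fault, evict H, frames (Y M S)
At position 8, page H is evicted.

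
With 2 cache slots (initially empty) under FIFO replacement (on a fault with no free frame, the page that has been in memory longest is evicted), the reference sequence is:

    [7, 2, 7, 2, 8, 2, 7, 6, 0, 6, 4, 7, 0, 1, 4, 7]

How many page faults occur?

7: miss, frames {7}
2: miss, frames {7,2}
7: hit
2: hit
8: miss, evict 7, frames {2,8}
2: hit
7: miss, evict 2, frames {8,7}
6: miss, evict 8, frames {7,6}
0: miss, evict 7, frames {6,0}
6: hit
4: miss, evict 6, frames {0,4}
7: miss, evict 0, frames {4,7}
0: miss, evict 4, frames {7,0}
1: miss, evict 7, frames {0,1}
4: miss, evict 0, frames {1,4}
7: miss, evict 1, frames {4,7}
Page faults: 12.

12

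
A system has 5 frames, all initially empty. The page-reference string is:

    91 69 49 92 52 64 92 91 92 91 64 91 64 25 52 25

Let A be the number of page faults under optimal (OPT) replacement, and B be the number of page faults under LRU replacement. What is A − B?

-1

Under OPT: F F F F F F . . . . . . . F . . → 7 faults.
Under LRU: F F F F F F . F . . . . . F . . → 8 faults.
A − B = 7 − 8 = -1.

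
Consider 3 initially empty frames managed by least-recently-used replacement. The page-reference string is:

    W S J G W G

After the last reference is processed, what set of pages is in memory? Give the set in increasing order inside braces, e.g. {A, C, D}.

W → fault, frames [W]
S → fault, frames [W, S]
J → fault, frames [W, S, J]
G → fault, evict W, frames [S, J, G]
W → fault, evict S, frames [J, G, W]
G → hit

{G, J, W}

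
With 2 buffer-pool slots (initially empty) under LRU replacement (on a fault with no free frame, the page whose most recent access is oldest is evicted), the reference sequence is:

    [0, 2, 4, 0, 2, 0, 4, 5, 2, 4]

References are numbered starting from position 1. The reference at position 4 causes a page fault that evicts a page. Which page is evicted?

2

pos 1: 0 → fault, frames {0}
pos 2: 2 → fault, frames {0,2}
pos 3: 4 → fault, evict 0, frames {2,4}
pos 4: 0 → fault, evict 2, frames {4,0}
At position 4, page 2 is evicted.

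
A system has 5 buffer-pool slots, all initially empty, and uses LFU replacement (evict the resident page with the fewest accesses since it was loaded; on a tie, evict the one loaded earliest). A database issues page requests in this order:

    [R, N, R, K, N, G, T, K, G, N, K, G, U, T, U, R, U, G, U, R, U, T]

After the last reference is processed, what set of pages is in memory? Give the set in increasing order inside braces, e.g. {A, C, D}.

R: fault, frames (R)
N: fault, frames (R N)
R: hit
K: fault, frames (R N K)
N: hit
G: fault, frames (R N K G)
T: fault, frames (R N K G T)
K: hit
G: hit
N: hit
K: hit
G: hit
U: fault, evict T, frames (R N K G U)
T: fault, evict U, frames (R N K G T)
U: fault, evict T, frames (R N K G U)
R: hit
U: hit
G: hit
U: hit
R: hit
U: hit
T: fault, evict N, frames (R K G U T)

{G, K, R, T, U}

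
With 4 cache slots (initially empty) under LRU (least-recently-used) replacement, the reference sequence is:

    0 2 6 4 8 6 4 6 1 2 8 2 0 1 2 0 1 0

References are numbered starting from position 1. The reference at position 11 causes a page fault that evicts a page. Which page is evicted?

pos 1: 0 -> fault, frames {0}
pos 2: 2 -> fault, frames {0,2}
pos 3: 6 -> fault, frames {0,2,6}
pos 4: 4 -> fault, frames {0,2,6,4}
pos 5: 8 -> fault, evict 0, frames {2,6,4,8}
pos 6: 6 -> hit
pos 7: 4 -> hit
pos 8: 6 -> hit
pos 9: 1 -> fault, evict 2, frames {8,4,6,1}
pos 10: 2 -> fault, evict 8, frames {4,6,1,2}
pos 11: 8 -> fault, evict 4, frames {6,1,2,8}
At position 11, page 4 is evicted.

4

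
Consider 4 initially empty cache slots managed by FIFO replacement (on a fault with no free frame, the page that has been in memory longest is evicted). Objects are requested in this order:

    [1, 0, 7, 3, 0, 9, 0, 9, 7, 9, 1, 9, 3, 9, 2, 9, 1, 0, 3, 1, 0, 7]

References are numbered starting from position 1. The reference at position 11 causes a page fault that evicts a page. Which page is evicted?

pos 1: 1 -> miss, frames [1]
pos 2: 0 -> miss, frames [1, 0]
pos 3: 7 -> miss, frames [1, 0, 7]
pos 4: 3 -> miss, frames [1, 0, 7, 3]
pos 5: 0 -> hit
pos 6: 9 -> miss, evict 1, frames [0, 7, 3, 9]
pos 7: 0 -> hit
pos 8: 9 -> hit
pos 9: 7 -> hit
pos 10: 9 -> hit
pos 11: 1 -> miss, evict 0, frames [7, 3, 9, 1]
At position 11, page 0 is evicted.

0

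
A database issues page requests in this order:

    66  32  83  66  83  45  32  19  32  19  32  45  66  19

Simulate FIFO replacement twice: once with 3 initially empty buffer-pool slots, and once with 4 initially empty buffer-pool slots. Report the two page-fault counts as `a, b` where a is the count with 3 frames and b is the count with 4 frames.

3 frames: F F F . . F . F F . . . F . → 7 faults.
4 frames: F F F . . F . F . . . . F . → 6 faults.
6 < 7: adding a frame reduced faults, as is typical.

7, 6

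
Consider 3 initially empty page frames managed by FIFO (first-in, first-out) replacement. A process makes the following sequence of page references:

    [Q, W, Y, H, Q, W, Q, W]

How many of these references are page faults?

6

Q -> fault, frames {Q}
W -> fault, frames {Q,W}
Y -> fault, frames {Q,W,Y}
H -> fault, evict Q, frames {W,Y,H}
Q -> fault, evict W, frames {Y,H,Q}
W -> fault, evict Y, frames {H,Q,W}
Q -> hit
W -> hit
Page faults: 6.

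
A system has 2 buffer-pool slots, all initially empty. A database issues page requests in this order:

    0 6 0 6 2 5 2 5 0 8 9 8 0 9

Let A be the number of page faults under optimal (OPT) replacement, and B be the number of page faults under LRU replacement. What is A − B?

Under OPT: F F . . F F . . F F F . F . → 8 faults.
Under LRU: F F . . F F . . F F F . F F → 9 faults.
A − B = 8 − 9 = -1.

-1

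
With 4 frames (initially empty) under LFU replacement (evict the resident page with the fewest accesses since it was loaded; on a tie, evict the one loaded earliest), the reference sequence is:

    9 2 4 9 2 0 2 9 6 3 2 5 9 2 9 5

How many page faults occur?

9 → miss, frames [9]
2 → miss, frames [9, 2]
4 → miss, frames [9, 2, 4]
9 → hit
2 → hit
0 → miss, frames [9, 2, 4, 0]
2 → hit
9 → hit
6 → miss, evict 4, frames [9, 2, 0, 6]
3 → miss, evict 0, frames [9, 2, 6, 3]
2 → hit
5 → miss, evict 6, frames [9, 2, 3, 5]
9 → hit
2 → hit
9 → hit
5 → hit
Page faults: 7.

7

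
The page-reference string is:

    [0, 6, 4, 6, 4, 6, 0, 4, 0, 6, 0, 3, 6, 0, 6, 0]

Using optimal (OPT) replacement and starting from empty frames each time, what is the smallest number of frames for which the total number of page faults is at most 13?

f=1: 16 faults
f=2: 7 faults
f=3: 4 faults
f=4: 4 faults
Smallest f with faults ≤ 13 is 2.

2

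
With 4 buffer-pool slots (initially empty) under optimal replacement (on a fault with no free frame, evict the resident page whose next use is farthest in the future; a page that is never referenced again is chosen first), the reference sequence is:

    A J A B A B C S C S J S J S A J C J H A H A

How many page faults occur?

A -> fault, frames [A]
J -> fault, frames [A, J]
A -> hit
B -> fault, frames [A, J, B]
A -> hit
B -> hit
C -> fault, frames [A, J, B, C]
S -> fault, evict B, frames [A, J, C, S]
C -> hit
S -> hit
J -> hit
S -> hit
J -> hit
S -> hit
A -> hit
J -> hit
C -> hit
J -> hit
H -> fault, evict S, frames [A, J, C, H]
A -> hit
H -> hit
A -> hit
Page faults: 6.

6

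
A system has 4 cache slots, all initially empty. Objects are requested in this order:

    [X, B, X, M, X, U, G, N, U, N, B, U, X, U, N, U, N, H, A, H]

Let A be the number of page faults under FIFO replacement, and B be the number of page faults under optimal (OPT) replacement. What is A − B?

Under FIFO: F F . F . F F F . . F . F F . . . F F . → 11 faults.
Under OPT: F F . F . F F F . . . . . . . . . F F . → 8 faults.
A − B = 11 − 8 = 3.

3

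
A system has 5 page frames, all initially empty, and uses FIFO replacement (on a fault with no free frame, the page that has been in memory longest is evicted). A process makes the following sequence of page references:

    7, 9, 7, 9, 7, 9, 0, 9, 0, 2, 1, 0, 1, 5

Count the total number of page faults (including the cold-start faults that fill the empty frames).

7: miss, frames (7)
9: miss, frames (7 9)
7: hit
9: hit
7: hit
9: hit
0: miss, frames (7 9 0)
9: hit
0: hit
2: miss, frames (7 9 0 2)
1: miss, frames (7 9 0 2 1)
0: hit
1: hit
5: miss, evict 7, frames (9 0 2 1 5)
Page faults: 6.

6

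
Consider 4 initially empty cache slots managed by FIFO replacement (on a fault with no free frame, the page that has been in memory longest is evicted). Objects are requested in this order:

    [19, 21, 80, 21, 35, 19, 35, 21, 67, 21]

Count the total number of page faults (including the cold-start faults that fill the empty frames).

19 → miss, frames (19)
21 → miss, frames (19 21)
80 → miss, frames (19 21 80)
21 → hit
35 → miss, frames (19 21 80 35)
19 → hit
35 → hit
21 → hit
67 → miss, evict 19, frames (21 80 35 67)
21 → hit
Page faults: 5.

5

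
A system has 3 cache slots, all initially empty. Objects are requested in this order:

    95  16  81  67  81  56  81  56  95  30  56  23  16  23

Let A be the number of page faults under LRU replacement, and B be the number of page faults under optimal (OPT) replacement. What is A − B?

1

Under LRU: F F F F . F . . F F . F F . → 9 faults.
Under OPT: F F F F . F . . . F . F F . → 8 faults.
A − B = 9 − 8 = 1.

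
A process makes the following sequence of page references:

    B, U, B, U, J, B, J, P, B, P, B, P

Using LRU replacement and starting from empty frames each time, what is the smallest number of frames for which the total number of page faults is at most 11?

f=1: 12 faults
f=2: 6 faults
f=3: 4 faults
f=4: 4 faults
Smallest f with faults ≤ 11 is 2.

2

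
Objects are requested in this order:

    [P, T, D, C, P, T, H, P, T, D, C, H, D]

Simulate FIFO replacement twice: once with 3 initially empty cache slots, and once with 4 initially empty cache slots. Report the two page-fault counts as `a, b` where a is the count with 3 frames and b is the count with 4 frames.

9, 10

3 frames: F F F F F F F . . F F . . → 9 faults.
4 frames: F F F F . . F F F F F F . → 10 faults.
10 > 9: adding a frame increased faults — Belady's anomaly.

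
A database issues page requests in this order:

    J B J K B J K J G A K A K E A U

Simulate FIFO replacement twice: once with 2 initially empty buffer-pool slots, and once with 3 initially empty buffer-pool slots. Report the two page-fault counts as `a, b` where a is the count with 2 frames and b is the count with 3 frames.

10, 7

2 frames: F F . F . F . . F F F . . F F F → 10 faults.
3 frames: F F . F . . . . F F . . . F . F → 7 faults.
7 < 10: adding a frame reduced faults, as is typical.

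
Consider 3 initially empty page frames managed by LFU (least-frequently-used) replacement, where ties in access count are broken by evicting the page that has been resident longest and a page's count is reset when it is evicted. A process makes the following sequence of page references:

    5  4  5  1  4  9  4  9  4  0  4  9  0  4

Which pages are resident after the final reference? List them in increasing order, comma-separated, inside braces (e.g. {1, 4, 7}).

5: miss, frames [5]
4: miss, frames [5, 4]
5: hit
1: miss, frames [5, 4, 1]
4: hit
9: miss, evict 1, frames [5, 4, 9]
4: hit
9: hit
4: hit
0: miss, evict 5, frames [4, 9, 0]
4: hit
9: hit
0: hit
4: hit

{0, 4, 9}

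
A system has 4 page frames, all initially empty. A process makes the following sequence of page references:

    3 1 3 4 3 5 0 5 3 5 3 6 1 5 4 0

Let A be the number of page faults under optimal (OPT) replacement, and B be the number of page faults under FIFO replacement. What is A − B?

Under OPT: F F . F . F F . . . . F . . F . → 7 faults.
Under FIFO: F F . F . F F . F . . F F F F F → 11 faults.
A − B = 7 − 11 = -4.

-4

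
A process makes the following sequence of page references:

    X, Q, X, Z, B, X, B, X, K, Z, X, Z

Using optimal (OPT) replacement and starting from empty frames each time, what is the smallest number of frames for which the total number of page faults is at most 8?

2

f=1: 12 faults
f=2: 6 faults
f=3: 5 faults
f=4: 5 faults
f=5: 5 faults
Smallest f with faults ≤ 8 is 2.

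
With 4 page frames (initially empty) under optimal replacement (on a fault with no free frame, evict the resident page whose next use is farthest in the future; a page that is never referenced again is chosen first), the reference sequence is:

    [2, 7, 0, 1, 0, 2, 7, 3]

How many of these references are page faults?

2 → fault, frames (2)
7 → fault, frames (2 7)
0 → fault, frames (2 7 0)
1 → fault, frames (2 7 0 1)
0 → hit
2 → hit
7 → hit
3 → fault, evict 1, frames (2 7 0 3)
Page faults: 5.

5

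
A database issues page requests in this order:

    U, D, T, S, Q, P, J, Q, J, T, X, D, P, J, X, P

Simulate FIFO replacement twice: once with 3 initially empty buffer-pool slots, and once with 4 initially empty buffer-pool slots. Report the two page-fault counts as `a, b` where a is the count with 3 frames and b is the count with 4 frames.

3 frames: F F F F F F F . . F F F F F F . → 13 faults.
4 frames: F F F F F F F . . F F F F F . . → 12 faults.
12 < 13: adding a frame reduced faults, as is typical.

13, 12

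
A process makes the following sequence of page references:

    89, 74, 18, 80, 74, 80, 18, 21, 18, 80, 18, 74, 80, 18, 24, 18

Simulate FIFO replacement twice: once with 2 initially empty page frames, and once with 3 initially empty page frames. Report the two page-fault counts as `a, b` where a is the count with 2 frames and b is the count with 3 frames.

13, 8

2 frames: F F F F F . F F . F F F F F F . → 13 faults.
3 frames: F F F F . . . F . . . F . F F . → 8 faults.
8 < 13: adding a frame reduced faults, as is typical.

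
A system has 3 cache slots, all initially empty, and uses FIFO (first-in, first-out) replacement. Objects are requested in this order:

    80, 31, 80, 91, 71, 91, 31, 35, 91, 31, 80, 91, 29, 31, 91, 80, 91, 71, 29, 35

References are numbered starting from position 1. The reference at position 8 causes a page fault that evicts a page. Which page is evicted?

31

pos 1: 80 → miss, frames {80}
pos 2: 31 → miss, frames {80,31}
pos 3: 80 → hit
pos 4: 91 → miss, frames {80,31,91}
pos 5: 71 → miss, evict 80, frames {31,91,71}
pos 6: 91 → hit
pos 7: 31 → hit
pos 8: 35 → miss, evict 31, frames {91,71,35}
At position 8, page 31 is evicted.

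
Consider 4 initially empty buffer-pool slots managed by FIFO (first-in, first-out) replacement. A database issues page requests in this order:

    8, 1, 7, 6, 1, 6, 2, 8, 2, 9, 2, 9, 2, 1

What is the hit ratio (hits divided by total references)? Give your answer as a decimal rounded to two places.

0.43

8: miss, frames [8]
1: miss, frames [8, 1]
7: miss, frames [8, 1, 7]
6: miss, frames [8, 1, 7, 6]
1: hit
6: hit
2: miss, evict 8, frames [1, 7, 6, 2]
8: miss, evict 1, frames [7, 6, 2, 8]
2: hit
9: miss, evict 7, frames [6, 2, 8, 9]
2: hit
9: hit
2: hit
1: miss, evict 6, frames [2, 8, 9, 1]
Hits: 6 of 14 references → 6/14 = 0.4286.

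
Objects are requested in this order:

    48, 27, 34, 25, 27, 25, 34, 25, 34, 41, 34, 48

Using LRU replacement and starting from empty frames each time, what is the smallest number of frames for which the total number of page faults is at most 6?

3

f=1: 12 faults
f=2: 8 faults
f=3: 6 faults
f=4: 6 faults
f=5: 5 faults
Smallest f with faults ≤ 6 is 3.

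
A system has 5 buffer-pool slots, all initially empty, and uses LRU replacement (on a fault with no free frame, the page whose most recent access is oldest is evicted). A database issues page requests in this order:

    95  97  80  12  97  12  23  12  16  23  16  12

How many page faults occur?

95 → fault, frames (95)
97 → fault, frames (95 97)
80 → fault, frames (95 97 80)
12 → fault, frames (95 97 80 12)
97 → hit
12 → hit
23 → fault, frames (95 80 97 12 23)
12 → hit
16 → fault, evict 95, frames (80 97 23 12 16)
23 → hit
16 → hit
12 → hit
Page faults: 6.

6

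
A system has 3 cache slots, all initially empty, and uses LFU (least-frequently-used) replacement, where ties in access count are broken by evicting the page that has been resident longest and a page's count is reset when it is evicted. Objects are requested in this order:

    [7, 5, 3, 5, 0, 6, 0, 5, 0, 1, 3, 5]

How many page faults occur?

7 → miss, frames (7)
5 → miss, frames (7 5)
3 → miss, frames (7 5 3)
5 → hit
0 → miss, evict 7, frames (5 3 0)
6 → miss, evict 3, frames (5 0 6)
0 → hit
5 → hit
0 → hit
1 → miss, evict 6, frames (5 0 1)
3 → miss, evict 1, frames (5 0 3)
5 → hit
Page faults: 7.

7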